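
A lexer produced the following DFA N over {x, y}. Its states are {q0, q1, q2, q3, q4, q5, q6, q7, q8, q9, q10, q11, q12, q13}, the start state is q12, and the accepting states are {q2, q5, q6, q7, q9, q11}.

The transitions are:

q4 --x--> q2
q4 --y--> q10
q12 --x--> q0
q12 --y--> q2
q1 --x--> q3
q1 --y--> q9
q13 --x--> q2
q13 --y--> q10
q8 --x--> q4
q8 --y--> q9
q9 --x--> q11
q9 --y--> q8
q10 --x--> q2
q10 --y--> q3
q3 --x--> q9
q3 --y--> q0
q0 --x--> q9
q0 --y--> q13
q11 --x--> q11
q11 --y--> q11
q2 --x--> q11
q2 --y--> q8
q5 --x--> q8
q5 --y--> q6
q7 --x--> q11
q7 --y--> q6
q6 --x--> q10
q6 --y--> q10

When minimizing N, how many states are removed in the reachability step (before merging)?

No path from q12 leads to q1, q5, q6, q7; the other 10 states are all reachable.

4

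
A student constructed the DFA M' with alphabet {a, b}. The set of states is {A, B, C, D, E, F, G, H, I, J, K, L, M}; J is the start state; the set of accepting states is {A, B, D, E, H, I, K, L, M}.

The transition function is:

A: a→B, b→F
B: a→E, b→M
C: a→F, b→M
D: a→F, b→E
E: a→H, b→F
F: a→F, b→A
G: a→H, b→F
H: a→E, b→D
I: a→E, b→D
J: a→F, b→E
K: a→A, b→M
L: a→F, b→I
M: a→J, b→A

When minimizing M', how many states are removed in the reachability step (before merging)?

BFS from J reaches {A, B, D, E, F, H, J, M}; the 5 state(s) C, G, I, K, L are never visited.

5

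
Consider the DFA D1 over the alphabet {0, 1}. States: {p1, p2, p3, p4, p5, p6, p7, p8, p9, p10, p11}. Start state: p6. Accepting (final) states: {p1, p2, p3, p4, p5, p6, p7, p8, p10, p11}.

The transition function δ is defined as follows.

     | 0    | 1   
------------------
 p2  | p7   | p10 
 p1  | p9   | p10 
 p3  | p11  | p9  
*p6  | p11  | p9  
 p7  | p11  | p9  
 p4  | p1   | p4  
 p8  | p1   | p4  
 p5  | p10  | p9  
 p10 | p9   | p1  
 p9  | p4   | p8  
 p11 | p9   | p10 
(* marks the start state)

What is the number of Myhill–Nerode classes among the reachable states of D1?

4

First remove the unreachable states {p2,p3,p5,p7}; 7 states remain.
P0 = {p1,p4,p6,p8,p10,p11} | {p9}.
Split {p1,p4,p6,p8,p10,p11} by δ(·,0) → {p1,p10,p11} and {p4,p6,p8}.
On input 1, block {p4,p6,p8} splits into {p4,p8} and {p6}.
No further refinement is possible. Final partition (4 blocks): {p1,p10,p11} | {p9} | {p4,p8} | {p6}.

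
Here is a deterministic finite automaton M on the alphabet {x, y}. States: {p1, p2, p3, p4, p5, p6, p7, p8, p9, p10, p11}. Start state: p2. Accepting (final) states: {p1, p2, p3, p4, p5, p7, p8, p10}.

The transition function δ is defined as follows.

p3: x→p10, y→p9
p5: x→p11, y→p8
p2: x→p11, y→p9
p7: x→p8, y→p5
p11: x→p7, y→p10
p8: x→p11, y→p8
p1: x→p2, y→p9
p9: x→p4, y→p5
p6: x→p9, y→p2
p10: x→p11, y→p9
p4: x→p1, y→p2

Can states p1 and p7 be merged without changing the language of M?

No

States {p3,p6} cannot be reached from the start state, so discard them.
Initial partition by acceptance: {p1,p2,p4,p5,p7,p8,p10} | {p9,p11}.
Split {p1,p2,p4,p5,p7,p8,p10} by δ(·,x) → {p2,p5,p8,p10} and {p1,p4,p7}.
Refine {p2,p5,p8,p10} on symbol y: members go to different blocks, giving {p2,p10} and {p5,p8}.
On input y, block {p9,p11} splits into {p9} and {p11}.
On input x, block {p1,p4,p7} splits into {p1} and {p4} and {p7}.
No further refinement is possible. Final partition (7 blocks): {p2,p10} | {p9} | {p1} | {p5,p8} | {p11} | {p4} | {p7}.
p1 and p7 end up in different blocks, so they are distinguishable. For instance, the string 'y' is accepted from only p7.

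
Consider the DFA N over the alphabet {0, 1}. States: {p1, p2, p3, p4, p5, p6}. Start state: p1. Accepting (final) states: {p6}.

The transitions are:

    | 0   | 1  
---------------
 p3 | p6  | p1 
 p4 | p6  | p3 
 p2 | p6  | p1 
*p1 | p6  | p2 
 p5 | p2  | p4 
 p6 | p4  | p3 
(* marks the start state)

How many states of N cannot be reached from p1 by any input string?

Starting at p1 and following transitions, the reachable set is {p1, p2, p3, p4, p6}. That leaves p5 unreachable — 1 in total.

1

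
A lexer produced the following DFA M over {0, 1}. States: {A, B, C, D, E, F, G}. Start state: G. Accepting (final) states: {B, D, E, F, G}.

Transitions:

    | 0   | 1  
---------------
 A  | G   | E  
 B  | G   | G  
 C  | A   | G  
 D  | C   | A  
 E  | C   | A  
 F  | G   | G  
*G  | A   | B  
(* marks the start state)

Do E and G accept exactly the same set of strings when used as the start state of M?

First remove the unreachable states {D,F}; 5 states remain.
Start with accepting vs non-accepting: {B,E,G} | {A,C}.
Split {B,E,G} by δ(·,0) → {E,G} and {B}.
Refine {E,G} on symbol 1: members go to different blocks, giving {E} and {G}.
Refine {A,C} on symbol 0: members go to different blocks, giving {A} and {C}.
The partition is now stable with 5 blocks: {E} | {A} | {B} | {G} | {C}.
E and G end up in different blocks, so they are distinguishable. For instance, the string '1' is accepted from only G.

No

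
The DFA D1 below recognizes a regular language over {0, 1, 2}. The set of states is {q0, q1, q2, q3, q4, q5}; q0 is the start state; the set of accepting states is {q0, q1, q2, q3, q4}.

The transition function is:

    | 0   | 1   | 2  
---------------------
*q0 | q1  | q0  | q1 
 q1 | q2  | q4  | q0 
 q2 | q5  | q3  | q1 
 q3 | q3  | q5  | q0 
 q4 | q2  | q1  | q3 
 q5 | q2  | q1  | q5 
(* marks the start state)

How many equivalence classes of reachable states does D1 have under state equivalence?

6

Every state is reachable, so we keep all 6.
P0 = {q0,q1,q2,q3,q4} | {q5}.
On input 0, block {q0,q1,q2,q3,q4} splits into {q0,q1,q3,q4} and {q2}.
On input 0, block {q0,q1,q3,q4} splits into {q0,q3} and {q1,q4}.
On input 0, block {q0,q3} splits into {q0} and {q3}.
On input 2, block {q1,q4} splits into {q1} and {q4}.
The partition is now stable with 6 blocks: {q0} | {q5} | {q2} | {q1} | {q3} | {q4}.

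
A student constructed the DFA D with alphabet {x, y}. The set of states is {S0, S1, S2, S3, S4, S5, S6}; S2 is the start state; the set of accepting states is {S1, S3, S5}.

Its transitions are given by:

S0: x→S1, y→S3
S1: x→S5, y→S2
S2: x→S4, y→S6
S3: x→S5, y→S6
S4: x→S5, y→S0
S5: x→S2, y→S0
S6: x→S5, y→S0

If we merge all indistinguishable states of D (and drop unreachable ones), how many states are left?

Every state is reachable, so we keep all 7.
Initial partition by acceptance: {S1,S3,S5} | {S0,S2,S4,S6}.
Refine {S1,S3,S5} on symbol x: members go to different blocks, giving {S1,S3} and {S5}.
On input x, block {S0,S2,S4,S6} splits into {S4,S6} and {S0} and {S2}.
Refine {S1,S3} on symbol y: members go to different blocks, giving {S1} and {S3}.
No further refinement is possible. Final partition (6 blocks): {S1} | {S4,S6} | {S5} | {S0} | {S2} | {S3}.

6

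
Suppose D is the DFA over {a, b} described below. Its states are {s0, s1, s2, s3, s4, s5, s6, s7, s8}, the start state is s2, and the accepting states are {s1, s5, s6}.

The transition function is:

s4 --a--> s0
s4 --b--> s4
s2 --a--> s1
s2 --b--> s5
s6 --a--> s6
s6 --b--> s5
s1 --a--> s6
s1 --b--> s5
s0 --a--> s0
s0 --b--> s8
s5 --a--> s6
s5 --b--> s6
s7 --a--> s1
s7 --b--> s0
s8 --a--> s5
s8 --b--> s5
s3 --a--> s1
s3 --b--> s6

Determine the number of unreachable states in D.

Starting at s2 and following transitions, the reachable set is {s1, s2, s5, s6}. That leaves s0, s3, s4, s7, s8 unreachable — 5 in total.

5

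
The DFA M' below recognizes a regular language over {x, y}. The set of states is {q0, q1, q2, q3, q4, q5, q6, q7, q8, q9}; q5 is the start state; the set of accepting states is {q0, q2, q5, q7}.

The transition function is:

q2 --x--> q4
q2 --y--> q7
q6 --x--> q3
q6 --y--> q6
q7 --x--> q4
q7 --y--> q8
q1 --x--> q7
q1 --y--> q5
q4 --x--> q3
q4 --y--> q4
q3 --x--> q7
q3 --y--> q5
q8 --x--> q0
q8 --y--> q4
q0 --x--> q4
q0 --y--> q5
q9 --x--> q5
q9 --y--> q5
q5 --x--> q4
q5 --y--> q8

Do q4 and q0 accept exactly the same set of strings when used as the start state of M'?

States {q1,q2,q6,q9} cannot be reached from the start state, so discard them.
Start with accepting vs non-accepting: {q0,q5,q7} | {q3,q4,q8}.
Split {q0,q5,q7} by δ(·,y) → {q5,q7} and {q0}.
Refine {q3,q4,q8} on symbol x: members go to different blocks, giving {q3} and {q4} and {q8}.
Stable partition: {q5,q7} | {q3} | {q0} | {q4} | {q8} — 5 equivalence classes.
q4 and q0 end up in different blocks, so they are distinguishable. For instance, the string 'ε' is accepted from only q0.

No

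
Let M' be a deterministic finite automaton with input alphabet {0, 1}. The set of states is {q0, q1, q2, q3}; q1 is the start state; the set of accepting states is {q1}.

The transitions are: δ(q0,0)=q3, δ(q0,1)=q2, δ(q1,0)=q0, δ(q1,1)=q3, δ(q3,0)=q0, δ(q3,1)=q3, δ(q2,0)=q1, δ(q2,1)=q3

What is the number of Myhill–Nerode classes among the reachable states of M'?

4

Every state is reachable, so we keep all 4.
Start with accepting vs non-accepting: {q1} | {q0,q2,q3}.
On input 0, block {q0,q2,q3} splits into {q0,q3} and {q2}.
Split {q0,q3} by δ(·,1) → {q0} and {q3}.
Stable partition: {q1} | {q0} | {q2} | {q3} — 4 equivalence classes.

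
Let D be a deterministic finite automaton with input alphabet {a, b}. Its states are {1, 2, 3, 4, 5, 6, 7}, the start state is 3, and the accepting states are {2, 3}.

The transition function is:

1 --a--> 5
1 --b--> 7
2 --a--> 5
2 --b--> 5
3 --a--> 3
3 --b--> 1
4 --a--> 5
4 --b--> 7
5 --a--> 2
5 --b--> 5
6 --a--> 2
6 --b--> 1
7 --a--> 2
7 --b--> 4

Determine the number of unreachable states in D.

1

No path from 3 leads to 6; the other 6 states are all reachable.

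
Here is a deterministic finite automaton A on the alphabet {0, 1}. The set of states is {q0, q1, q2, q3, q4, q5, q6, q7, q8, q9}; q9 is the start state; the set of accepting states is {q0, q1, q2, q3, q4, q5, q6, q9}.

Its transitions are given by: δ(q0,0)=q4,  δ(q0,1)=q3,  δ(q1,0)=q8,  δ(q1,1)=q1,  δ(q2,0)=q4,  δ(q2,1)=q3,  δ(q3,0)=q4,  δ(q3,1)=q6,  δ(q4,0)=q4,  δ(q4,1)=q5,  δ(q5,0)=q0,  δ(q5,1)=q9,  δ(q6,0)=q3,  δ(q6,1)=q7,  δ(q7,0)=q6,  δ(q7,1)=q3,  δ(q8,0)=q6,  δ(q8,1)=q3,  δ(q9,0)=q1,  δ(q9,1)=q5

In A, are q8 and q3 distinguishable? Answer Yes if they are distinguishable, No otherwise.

First remove the unreachable states {q2}; 9 states remain.
Initial partition by acceptance: {q0,q1,q3,q4,q5,q6,q9} | {q7,q8}.
Refine {q0,q1,q3,q4,q5,q6,q9} on symbol 0: members go to different blocks, giving {q0,q3,q4,q5,q6,q9} and {q1}.
Refine {q0,q3,q4,q5,q6,q9} on symbol 0: members go to different blocks, giving {q0,q3,q4,q5,q6} and {q9}.
Refine {q0,q3,q4,q5,q6} on symbol 1: members go to different blocks, giving {q0,q3,q4} and {q5} and {q6}.
Refine {q0,q3,q4} on symbol 1: members go to different blocks, giving {q0} and {q3} and {q4}.
Stable partition: {q0} | {q7,q8} | {q1} | {q9} | {q5} | {q6} | {q3} | {q4} — 8 equivalence classes.
q8 and q3 end up in different blocks, so they are distinguishable. For instance, the string 'ε' is accepted from only q3.

Yes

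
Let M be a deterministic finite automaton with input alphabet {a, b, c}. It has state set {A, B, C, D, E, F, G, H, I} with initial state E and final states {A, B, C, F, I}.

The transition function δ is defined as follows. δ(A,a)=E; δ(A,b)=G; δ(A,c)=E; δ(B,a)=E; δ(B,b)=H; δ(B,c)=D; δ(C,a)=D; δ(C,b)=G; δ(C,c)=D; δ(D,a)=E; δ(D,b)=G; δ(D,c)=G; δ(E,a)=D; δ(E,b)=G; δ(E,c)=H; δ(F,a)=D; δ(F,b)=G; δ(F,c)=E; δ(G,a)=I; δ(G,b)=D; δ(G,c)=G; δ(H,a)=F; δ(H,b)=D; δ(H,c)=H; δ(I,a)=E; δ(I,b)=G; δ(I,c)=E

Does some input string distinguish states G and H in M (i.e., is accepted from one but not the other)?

No

Reachable states from the start: {D,E,F,G,H,I}. Unreachable: {A,B,C} — drop them.
Start with accepting vs non-accepting: {F,I} | {D,E,G,H}.
Split {D,E,G,H} by δ(·,a) → {D,E} and {G,H}.
No further refinement is possible. Final partition (3 blocks): {F,I} | {D,E} | {G,H}.
G and H lie in the same block of the stable partition, so they are equivalent — no string distinguishes them.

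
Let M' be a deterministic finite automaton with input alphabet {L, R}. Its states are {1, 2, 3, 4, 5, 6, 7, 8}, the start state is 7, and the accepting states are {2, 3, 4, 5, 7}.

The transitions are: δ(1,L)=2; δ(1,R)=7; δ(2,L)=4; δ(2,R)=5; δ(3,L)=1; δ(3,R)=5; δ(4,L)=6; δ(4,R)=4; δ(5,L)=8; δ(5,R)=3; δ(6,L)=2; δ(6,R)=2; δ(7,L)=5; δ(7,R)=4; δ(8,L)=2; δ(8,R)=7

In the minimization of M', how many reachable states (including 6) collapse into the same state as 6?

3

Initial partition by acceptance: {2,3,4,5,7} | {1,6,8}.
On input L, block {2,3,4,5,7} splits into {3,4,5} and {2,7}.
The partition is now stable with 3 blocks: {3,4,5} | {1,6,8} | {2,7}.
The equivalence class containing 6 is {1,6,8}, of size 3.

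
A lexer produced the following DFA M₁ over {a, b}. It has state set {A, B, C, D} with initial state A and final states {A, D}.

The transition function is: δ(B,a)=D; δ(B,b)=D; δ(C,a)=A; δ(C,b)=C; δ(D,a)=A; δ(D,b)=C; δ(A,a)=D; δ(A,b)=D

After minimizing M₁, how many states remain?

3

First remove the unreachable states {B}; 3 states remain.
Initial partition by acceptance: {A,D} | {C}.
Split {A,D} by δ(·,b) → {A} and {D}.
No further refinement is possible. Final partition (3 blocks): {A} | {C} | {D}.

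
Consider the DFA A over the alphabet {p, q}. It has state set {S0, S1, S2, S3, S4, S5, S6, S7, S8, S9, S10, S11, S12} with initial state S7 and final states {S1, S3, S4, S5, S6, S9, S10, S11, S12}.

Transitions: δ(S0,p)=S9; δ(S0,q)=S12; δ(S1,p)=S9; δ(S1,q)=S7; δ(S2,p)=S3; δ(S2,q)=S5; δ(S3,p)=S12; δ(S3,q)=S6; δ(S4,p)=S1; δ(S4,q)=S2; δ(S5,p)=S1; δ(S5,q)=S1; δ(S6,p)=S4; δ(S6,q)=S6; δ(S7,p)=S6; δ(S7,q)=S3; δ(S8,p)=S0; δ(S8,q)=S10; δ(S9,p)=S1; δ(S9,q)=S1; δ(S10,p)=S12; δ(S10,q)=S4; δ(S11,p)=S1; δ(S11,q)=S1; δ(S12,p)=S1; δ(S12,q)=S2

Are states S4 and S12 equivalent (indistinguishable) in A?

First remove the unreachable states {S0,S8,S10,S11}; 9 states remain.
Start with accepting vs non-accepting: {S1,S3,S4,S5,S6,S9,S12} | {S2,S7}.
Split {S1,S3,S4,S5,S6,S9,S12} by δ(·,q) → {S3,S5,S6,S9} and {S1,S4,S12}.
Split {S3,S5,S6,S9} by δ(·,q) → {S3,S6} and {S5,S9}.
On input q, block {S2,S7} splits into {S2} and {S7}.
Split {S1,S4,S12} by δ(·,p) → {S4,S12} and {S1}.
No further refinement is possible. Final partition (6 blocks): {S3,S6} | {S2} | {S4,S12} | {S5,S9} | {S7} | {S1}.
S4 and S12 lie in the same block of the stable partition, so they are equivalent — no string distinguishes them.

Yes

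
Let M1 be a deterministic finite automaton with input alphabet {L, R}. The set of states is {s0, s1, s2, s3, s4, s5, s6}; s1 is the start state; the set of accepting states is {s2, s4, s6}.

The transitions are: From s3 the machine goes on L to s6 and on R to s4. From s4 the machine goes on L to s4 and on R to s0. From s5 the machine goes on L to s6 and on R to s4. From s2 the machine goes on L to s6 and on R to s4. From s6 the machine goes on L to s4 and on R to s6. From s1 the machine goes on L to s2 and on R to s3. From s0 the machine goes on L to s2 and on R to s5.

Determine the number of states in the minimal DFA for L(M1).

All states are reachable from the start state.
Initial partition by acceptance: {s2,s4,s6} | {s0,s1,s3,s5}.
Refine {s2,s4,s6} on symbol R: members go to different blocks, giving {s2,s6} and {s4}.
Split {s2,s6} by δ(·,L) → {s2} and {s6}.
Split {s0,s1,s3,s5} by δ(·,L) → {s0,s1} and {s3,s5}.
The partition is now stable with 5 blocks: {s2} | {s0,s1} | {s4} | {s6} | {s3,s5}.

5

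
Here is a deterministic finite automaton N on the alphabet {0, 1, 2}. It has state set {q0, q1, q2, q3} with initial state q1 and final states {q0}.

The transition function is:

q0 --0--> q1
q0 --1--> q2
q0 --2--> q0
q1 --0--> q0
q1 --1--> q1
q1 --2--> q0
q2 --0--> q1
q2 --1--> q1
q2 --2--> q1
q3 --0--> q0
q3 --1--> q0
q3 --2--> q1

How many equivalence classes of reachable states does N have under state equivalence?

States {q3} cannot be reached from the start state, so discard them.
P0 = {q0} | {q1,q2}.
On input 0, block {q1,q2} splits into {q1} and {q2}.
The partition is now stable with 3 blocks: {q0} | {q1} | {q2}.

3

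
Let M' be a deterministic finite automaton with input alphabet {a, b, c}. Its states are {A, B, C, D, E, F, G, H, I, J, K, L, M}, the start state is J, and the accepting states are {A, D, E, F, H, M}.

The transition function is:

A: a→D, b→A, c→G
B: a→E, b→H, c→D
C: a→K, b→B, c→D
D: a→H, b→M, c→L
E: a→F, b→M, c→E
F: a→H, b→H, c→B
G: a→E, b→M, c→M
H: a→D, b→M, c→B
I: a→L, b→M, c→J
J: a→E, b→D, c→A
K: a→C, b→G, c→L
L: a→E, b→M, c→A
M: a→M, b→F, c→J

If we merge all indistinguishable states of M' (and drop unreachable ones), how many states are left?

3

Reachable states from the start: {A,B,D,E,F,G,H,J,L,M}. Unreachable: {C,I,K} — drop them.
Start with accepting vs non-accepting: {A,D,E,F,H,M} | {B,G,J,L}.
Split {A,D,E,F,H,M} by δ(·,c) → {A,D,F,H,M} and {E}.
Stable partition: {A,D,F,H,M} | {B,G,J,L} | {E} — 3 equivalence classes.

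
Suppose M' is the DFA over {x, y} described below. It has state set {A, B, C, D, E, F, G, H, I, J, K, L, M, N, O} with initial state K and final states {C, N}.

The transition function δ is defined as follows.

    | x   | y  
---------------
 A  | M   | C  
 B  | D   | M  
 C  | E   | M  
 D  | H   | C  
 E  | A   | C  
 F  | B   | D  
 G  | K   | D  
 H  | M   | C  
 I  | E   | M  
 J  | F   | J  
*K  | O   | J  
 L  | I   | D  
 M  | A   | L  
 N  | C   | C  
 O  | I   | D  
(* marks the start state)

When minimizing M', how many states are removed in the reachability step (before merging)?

Starting at K and following transitions, the reachable set is {A, B, C, D, E, F, H, I, J, K, L, M, O}. That leaves G, N unreachable — 2 in total.

2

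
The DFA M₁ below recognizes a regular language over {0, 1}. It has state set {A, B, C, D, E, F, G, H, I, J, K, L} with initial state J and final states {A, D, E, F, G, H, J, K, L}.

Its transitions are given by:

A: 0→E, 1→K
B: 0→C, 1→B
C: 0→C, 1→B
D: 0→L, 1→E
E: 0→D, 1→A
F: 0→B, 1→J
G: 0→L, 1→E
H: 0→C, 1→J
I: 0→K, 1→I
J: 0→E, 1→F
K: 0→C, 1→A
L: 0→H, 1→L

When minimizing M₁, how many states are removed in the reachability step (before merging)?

No path from J leads to G, I; the other 10 states are all reachable.

2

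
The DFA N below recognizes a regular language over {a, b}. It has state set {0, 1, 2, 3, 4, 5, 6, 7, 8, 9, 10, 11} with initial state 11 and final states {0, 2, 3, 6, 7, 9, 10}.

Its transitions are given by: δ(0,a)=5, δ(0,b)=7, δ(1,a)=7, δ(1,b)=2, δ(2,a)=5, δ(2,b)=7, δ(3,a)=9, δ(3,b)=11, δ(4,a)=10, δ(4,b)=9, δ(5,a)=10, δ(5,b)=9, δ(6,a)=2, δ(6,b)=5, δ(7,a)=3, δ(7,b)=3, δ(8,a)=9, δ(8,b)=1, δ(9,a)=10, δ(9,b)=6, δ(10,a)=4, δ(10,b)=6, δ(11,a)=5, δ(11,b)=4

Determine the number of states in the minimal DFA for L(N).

8

States {0,1,8} cannot be reached from the start state, so discard them.
Initial partition by acceptance: {2,3,6,7,9,10} | {4,5,11}.
Refine {2,3,6,7,9,10} on symbol a: members go to different blocks, giving {3,6,7,9} and {2,10}.
Refine {3,6,7,9} on symbol a: members go to different blocks, giving {3,7} and {6,9}.
Refine {3,7} on symbol a: members go to different blocks, giving {3} and {7}.
Refine {4,5,11} on symbol a: members go to different blocks, giving {4,5} and {11}.
Refine {2,10} on symbol b: members go to different blocks, giving {2} and {10}.
Refine {6,9} on symbol a: members go to different blocks, giving {6} and {9}.
No further refinement is possible. Final partition (8 blocks): {3} | {4,5} | {2} | {6} | {7} | {11} | {10} | {9}.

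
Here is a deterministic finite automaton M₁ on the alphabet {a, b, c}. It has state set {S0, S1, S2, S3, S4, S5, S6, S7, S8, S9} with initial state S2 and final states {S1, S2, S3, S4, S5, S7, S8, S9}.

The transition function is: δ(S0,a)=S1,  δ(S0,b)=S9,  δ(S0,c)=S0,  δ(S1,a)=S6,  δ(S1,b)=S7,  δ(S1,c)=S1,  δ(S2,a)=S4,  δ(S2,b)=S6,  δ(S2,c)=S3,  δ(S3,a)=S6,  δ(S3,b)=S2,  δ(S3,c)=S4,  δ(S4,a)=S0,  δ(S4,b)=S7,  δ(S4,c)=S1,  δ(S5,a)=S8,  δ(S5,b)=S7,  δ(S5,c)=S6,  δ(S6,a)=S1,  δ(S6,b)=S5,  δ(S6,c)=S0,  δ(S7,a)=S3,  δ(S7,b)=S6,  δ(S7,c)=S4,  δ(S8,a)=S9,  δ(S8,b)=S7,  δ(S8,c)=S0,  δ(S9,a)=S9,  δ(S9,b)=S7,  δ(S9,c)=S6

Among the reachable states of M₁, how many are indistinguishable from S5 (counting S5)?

3

Every state is reachable, so we keep all 10.
Initial partition by acceptance: {S1,S2,S3,S4,S5,S7,S8,S9} | {S0,S6}.
Split {S1,S2,S3,S4,S5,S7,S8,S9} by δ(·,a) → {S2,S5,S7,S8,S9} and {S1,S3,S4}.
Refine {S2,S5,S7,S8,S9} on symbol a: members go to different blocks, giving {S5,S8,S9} and {S2,S7}.
No further refinement is possible. Final partition (4 blocks): {S5,S8,S9} | {S0,S6} | {S1,S3,S4} | {S2,S7}.
State S5 belongs to the block {S5,S8,S9}, which has 3 states.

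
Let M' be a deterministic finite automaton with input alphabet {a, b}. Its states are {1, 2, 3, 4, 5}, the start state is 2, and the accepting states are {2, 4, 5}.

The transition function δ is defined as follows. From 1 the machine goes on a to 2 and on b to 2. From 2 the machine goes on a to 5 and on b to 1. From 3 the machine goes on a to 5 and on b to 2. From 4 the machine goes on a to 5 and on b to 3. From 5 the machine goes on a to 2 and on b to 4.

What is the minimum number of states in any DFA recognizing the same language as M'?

Initial partition by acceptance: {2,4,5} | {1,3}.
Split {2,4,5} by δ(·,b) → {2,4} and {5}.
Split {1,3} by δ(·,a) → {1} and {3}.
Refine {2,4} on symbol b: members go to different blocks, giving {2} and {4}.
Stable partition: {2} | {1} | {5} | {3} | {4} — 5 equivalence classes.

5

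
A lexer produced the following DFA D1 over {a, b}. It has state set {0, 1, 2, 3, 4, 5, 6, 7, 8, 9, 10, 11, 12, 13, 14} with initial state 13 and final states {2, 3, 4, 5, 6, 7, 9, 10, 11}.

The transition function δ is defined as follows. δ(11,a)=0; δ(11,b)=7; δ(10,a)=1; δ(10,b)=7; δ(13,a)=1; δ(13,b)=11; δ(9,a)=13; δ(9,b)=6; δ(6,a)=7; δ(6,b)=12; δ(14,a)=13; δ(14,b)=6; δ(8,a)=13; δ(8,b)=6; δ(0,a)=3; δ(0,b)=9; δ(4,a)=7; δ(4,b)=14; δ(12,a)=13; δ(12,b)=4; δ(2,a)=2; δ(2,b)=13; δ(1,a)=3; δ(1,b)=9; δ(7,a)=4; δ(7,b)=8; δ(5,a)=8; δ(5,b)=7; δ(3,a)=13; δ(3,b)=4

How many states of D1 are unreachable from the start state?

3

No path from 13 leads to 2, 5, 10; the other 12 states are all reachable.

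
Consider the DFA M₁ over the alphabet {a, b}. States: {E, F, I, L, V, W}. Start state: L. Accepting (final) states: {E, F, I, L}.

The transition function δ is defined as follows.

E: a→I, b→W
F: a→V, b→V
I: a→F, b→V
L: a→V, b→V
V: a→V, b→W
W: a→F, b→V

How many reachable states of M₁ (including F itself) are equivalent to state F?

2

Reachable states from the start: {F,L,V,W}. Unreachable: {E,I} — drop them.
Initial partition by acceptance: {F,L} | {V,W}.
Refine {V,W} on symbol a: members go to different blocks, giving {W} and {V}.
No further refinement is possible. Final partition (3 blocks): {F,L} | {W} | {V}.
State F belongs to the block {F,L}, which has 2 states.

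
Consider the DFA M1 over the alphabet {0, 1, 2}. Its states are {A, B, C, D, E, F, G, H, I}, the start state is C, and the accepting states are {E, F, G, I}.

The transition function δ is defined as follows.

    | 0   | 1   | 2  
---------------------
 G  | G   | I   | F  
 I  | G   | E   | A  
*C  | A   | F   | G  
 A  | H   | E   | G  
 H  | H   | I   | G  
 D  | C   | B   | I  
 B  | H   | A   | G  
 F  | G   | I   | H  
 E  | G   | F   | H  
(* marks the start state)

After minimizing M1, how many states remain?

States {B,D} cannot be reached from the start state, so discard them.
P0 = {E,F,G,I} | {A,C,H}.
Refine {E,F,G,I} on symbol 2: members go to different blocks, giving {E,F,I} and {G}.
Stable partition: {E,F,I} | {A,C,H} | {G} — 3 equivalence classes.

3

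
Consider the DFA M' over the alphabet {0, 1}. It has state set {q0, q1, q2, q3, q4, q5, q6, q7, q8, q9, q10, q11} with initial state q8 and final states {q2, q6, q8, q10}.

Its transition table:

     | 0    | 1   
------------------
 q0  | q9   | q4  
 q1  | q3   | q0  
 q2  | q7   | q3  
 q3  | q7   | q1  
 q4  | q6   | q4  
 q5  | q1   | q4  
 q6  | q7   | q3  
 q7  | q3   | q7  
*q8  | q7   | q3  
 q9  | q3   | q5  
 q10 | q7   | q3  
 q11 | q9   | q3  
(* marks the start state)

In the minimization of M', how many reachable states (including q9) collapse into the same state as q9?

Reachable states from the start: {q0,q1,q3,q4,q5,q6,q7,q8,q9}. Unreachable: {q2,q10,q11} — drop them.
Initial partition by acceptance: {q6,q8} | {q0,q1,q3,q4,q5,q7,q9}.
Refine {q0,q1,q3,q4,q5,q7,q9} on symbol 0: members go to different blocks, giving {q0,q1,q3,q5,q7,q9} and {q4}.
Split {q0,q1,q3,q5,q7,q9} by δ(·,1) → {q1,q3,q7,q9} and {q0,q5}.
Split {q1,q3,q7,q9} by δ(·,1) → {q1,q9} and {q3,q7}.
Split {q3,q7} by δ(·,1) → {q3} and {q7}.
The partition is now stable with 6 blocks: {q6,q8} | {q1,q9} | {q4} | {q0,q5} | {q3} | {q7}.
The equivalence class containing q9 is {q1,q9}, of size 2.

2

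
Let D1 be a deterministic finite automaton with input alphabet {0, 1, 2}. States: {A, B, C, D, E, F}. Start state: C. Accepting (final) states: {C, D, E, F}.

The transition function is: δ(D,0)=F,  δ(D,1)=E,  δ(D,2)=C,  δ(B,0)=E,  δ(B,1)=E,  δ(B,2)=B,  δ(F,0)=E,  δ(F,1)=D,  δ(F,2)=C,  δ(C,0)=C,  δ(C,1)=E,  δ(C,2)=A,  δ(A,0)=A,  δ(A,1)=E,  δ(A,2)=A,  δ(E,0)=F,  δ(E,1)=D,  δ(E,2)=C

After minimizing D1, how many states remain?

3

States {B} cannot be reached from the start state, so discard them.
Start with accepting vs non-accepting: {C,D,E,F} | {A}.
Refine {C,D,E,F} on symbol 2: members go to different blocks, giving {D,E,F} and {C}.
The partition is now stable with 3 blocks: {D,E,F} | {A} | {C}.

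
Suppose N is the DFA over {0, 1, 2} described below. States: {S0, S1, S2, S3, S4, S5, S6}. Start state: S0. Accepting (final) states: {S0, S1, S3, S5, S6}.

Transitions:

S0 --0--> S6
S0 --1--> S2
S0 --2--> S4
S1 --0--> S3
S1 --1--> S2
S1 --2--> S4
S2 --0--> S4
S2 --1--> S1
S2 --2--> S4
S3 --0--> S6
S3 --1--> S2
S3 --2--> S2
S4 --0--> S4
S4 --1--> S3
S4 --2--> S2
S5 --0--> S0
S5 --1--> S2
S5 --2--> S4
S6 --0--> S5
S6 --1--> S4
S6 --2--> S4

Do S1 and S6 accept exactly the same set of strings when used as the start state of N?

All states are reachable from the start state.
Start with accepting vs non-accepting: {S0,S1,S3,S5,S6} | {S2,S4}.
No further refinement is possible. Final partition (2 blocks): {S0,S1,S3,S5,S6} | {S2,S4}.
S1 and S6 lie in the same block of the stable partition, so they are equivalent — no string distinguishes them.

Yes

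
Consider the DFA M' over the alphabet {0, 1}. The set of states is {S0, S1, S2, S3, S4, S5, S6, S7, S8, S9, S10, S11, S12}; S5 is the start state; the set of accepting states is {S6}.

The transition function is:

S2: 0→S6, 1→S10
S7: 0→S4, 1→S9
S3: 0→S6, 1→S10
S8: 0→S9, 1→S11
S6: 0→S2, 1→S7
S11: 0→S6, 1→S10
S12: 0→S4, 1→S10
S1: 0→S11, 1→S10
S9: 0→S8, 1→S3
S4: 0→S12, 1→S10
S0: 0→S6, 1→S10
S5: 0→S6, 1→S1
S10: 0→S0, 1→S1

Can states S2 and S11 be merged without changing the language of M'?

Yes

All states are reachable from the start state.
Start with accepting vs non-accepting: {S6} | {S0,S1,S2,S3,S4,S5,S7,S8,S9,S10,S11,S12}.
Split {S0,S1,S2,S3,S4,S5,S7,S8,S9,S10,S11,S12} by δ(·,0) → {S1,S4,S7,S8,S9,S10,S12} and {S0,S2,S3,S5,S11}.
Split {S1,S4,S7,S8,S9,S10,S12} by δ(·,0) → {S4,S7,S8,S9,S12} and {S1,S10}.
On input 1, block {S4,S7,S8,S9,S12} splits into {S4,S12} and {S8,S9} and {S7}.
No further refinement is possible. Final partition (6 blocks): {S6} | {S4,S12} | {S0,S2,S3,S5,S11} | {S1,S10} | {S8,S9} | {S7}.
S2 and S11 lie in the same block of the stable partition, so they are equivalent — no string distinguishes them.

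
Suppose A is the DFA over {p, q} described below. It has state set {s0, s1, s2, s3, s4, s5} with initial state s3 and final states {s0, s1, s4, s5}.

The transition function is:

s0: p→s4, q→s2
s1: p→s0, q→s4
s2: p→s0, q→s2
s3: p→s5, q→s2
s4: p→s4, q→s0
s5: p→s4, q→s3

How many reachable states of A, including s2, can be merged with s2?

First remove the unreachable states {s1}; 5 states remain.
Initial partition by acceptance: {s0,s4,s5} | {s2,s3}.
On input q, block {s0,s4,s5} splits into {s0,s5} and {s4}.
Stable partition: {s0,s5} | {s2,s3} | {s4} — 3 equivalence classes.
State s2 belongs to the block {s2,s3}, which has 2 states.

2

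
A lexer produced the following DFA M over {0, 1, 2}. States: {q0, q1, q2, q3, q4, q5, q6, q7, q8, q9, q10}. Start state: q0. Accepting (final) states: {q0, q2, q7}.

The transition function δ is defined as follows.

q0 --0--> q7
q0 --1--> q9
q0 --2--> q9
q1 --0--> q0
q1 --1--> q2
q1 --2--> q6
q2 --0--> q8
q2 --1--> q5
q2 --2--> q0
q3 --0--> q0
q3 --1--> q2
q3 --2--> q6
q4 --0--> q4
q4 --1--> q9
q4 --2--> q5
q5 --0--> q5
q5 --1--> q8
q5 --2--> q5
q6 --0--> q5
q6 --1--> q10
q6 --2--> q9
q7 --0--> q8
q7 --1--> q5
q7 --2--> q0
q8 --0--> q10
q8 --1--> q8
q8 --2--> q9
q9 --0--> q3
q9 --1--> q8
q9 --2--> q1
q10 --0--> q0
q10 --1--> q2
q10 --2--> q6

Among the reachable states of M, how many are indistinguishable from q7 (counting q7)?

First remove the unreachable states {q4}; 10 states remain.
Start with accepting vs non-accepting: {q0,q2,q7} | {q1,q3,q5,q6,q8,q9,q10}.
On input 0, block {q0,q2,q7} splits into {q2,q7} and {q0}.
On input 0, block {q1,q3,q5,q6,q8,q9,q10} splits into {q5,q6,q8,q9} and {q1,q3,q10}.
Split {q5,q6,q8,q9} by δ(·,0) → {q5,q6} and {q8,q9}.
Refine {q5,q6} on symbol 1: members go to different blocks, giving {q5} and {q6}.
Refine {q8,q9} on symbol 2: members go to different blocks, giving {q8} and {q9}.
Stable partition: {q2,q7} | {q5} | {q0} | {q1,q3,q10} | {q8} | {q6} | {q9} — 7 equivalence classes.
State q7 belongs to the block {q2,q7}, which has 2 states.

2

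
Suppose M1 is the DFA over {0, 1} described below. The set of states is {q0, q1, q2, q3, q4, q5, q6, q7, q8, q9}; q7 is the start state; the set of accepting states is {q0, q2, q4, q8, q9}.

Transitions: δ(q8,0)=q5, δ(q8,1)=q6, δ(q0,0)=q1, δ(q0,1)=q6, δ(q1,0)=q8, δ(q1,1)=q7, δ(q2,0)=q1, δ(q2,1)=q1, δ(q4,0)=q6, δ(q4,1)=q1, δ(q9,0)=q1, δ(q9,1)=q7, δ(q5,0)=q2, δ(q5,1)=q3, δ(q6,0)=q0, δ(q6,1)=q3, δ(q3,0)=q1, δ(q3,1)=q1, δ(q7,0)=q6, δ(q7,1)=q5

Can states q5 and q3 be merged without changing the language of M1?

States {q4,q9} cannot be reached from the start state, so discard them.
Initial partition by acceptance: {q0,q2,q8} | {q1,q3,q5,q6,q7}.
On input 0, block {q1,q3,q5,q6,q7} splits into {q1,q5,q6} and {q3,q7}.
Stable partition: {q0,q2,q8} | {q1,q5,q6} | {q3,q7} — 3 equivalence classes.
q5 and q3 end up in different blocks, so they are distinguishable. For instance, the string '0' is accepted from only q5.

No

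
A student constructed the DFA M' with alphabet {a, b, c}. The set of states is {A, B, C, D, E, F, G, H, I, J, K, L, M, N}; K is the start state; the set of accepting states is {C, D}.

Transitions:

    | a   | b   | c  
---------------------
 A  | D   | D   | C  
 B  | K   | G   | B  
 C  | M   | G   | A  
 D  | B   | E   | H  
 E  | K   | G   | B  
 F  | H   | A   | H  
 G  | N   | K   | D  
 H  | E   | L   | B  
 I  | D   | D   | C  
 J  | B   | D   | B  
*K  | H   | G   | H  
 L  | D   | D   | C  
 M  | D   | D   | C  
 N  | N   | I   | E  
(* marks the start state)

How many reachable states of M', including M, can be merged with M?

4

First remove the unreachable states {F,J}; 12 states remain.
Initial partition by acceptance: {C,D} | {A,B,E,G,H,I,K,L,M,N}.
Refine {A,B,E,G,H,I,K,L,M,N} on symbol a: members go to different blocks, giving {B,E,G,H,K,N} and {A,I,L,M}.
Refine {C,D} on symbol a: members go to different blocks, giving {C} and {D}.
Refine {B,E,G,H,K,N} on symbol b: members go to different blocks, giving {B,E,G,K} and {H,N}.
On input a, block {B,E,G,K} splits into {B,E} and {G,K}.
Split {H,N} by δ(·,a) → {H} and {N}.
Refine {G,K} on symbol a: members go to different blocks, giving {G} and {K}.
No further refinement is possible. Final partition (8 blocks): {C} | {B,E} | {A,I,L,M} | {D} | {H} | {G} | {N} | {K}.
The equivalence class containing M is {A,I,L,M}, of size 4.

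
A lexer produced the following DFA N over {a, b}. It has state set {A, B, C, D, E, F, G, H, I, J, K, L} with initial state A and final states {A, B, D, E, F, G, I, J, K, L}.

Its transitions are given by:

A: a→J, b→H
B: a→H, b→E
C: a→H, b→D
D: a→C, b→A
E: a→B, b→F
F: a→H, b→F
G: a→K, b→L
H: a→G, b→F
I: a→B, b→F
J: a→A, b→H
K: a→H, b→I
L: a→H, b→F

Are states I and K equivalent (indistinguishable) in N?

Reachable states from the start: {A,B,E,F,G,H,I,J,K,L}. Unreachable: {C,D} — drop them.
Initial partition by acceptance: {A,B,E,F,G,I,J,K,L} | {H}.
On input a, block {A,B,E,F,G,I,J,K,L} splits into {A,E,G,I,J} and {B,F,K,L}.
On input a, block {A,E,G,I,J} splits into {E,G,I} and {A,J}.
Split {B,F,K,L} by δ(·,b) → {B,K} and {F,L}.
The partition is now stable with 5 blocks: {E,G,I} | {H} | {B,K} | {A,J} | {F,L}.
I and K end up in different blocks, so they are distinguishable. For instance, the string 'a' is accepted from only I.

No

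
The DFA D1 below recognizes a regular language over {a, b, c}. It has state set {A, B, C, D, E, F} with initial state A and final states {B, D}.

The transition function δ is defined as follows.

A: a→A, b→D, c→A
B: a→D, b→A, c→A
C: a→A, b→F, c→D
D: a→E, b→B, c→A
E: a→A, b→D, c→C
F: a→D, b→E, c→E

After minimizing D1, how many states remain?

Every state is reachable, so we keep all 6.
P0 = {B,D} | {A,C,E,F}.
On input a, block {B,D} splits into {B} and {D}.
On input a, block {A,C,E,F} splits into {A,C,E} and {F}.
Split {A,C,E} by δ(·,b) → {A,E} and {C}.
Refine {A,E} on symbol c: members go to different blocks, giving {A} and {E}.
Stable partition: {B} | {A} | {D} | {F} | {C} | {E} — 6 equivalence classes.

6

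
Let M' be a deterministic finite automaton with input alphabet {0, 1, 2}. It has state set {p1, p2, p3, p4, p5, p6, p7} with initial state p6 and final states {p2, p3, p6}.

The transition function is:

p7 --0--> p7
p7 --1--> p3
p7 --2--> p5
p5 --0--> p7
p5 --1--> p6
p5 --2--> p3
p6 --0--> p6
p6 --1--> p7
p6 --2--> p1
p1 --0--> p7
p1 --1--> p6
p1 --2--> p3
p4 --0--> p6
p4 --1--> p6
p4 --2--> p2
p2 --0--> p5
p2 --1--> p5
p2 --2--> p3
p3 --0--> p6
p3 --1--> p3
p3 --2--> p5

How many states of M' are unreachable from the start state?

Starting at p6 and following transitions, the reachable set is {p1, p3, p5, p6, p7}. That leaves p2, p4 unreachable — 2 in total.

2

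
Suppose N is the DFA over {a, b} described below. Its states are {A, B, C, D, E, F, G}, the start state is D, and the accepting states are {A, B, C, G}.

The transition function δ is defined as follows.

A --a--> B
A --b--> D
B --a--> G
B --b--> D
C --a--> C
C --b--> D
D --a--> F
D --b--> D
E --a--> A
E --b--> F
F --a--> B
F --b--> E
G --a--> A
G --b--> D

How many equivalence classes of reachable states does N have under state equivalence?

3

Reachable states from the start: {A,B,D,E,F,G}. Unreachable: {C} — drop them.
Start with accepting vs non-accepting: {A,B,G} | {D,E,F}.
Split {D,E,F} by δ(·,a) → {E,F} and {D}.
Stable partition: {A,B,G} | {E,F} | {D} — 3 equivalence classes.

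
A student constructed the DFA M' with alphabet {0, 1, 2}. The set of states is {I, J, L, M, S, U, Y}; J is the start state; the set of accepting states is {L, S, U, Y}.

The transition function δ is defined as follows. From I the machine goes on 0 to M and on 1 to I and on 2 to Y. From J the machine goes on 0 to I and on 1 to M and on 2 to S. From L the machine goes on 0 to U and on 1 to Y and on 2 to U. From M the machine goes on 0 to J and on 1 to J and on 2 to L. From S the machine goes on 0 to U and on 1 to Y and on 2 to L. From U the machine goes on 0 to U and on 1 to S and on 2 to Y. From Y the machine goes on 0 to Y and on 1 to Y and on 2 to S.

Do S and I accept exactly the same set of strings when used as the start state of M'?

No

Initial partition by acceptance: {L,S,U,Y} | {I,J,M}.
Stable partition: {L,S,U,Y} | {I,J,M} — 2 equivalence classes.
S and I end up in different blocks, so they are distinguishable. For instance, the string 'ε' is accepted from only S.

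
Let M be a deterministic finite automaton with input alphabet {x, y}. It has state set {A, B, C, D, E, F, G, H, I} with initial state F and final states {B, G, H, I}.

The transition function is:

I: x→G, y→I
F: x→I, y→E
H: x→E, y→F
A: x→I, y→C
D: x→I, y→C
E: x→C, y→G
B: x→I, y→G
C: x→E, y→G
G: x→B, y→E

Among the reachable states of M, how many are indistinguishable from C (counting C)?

2

States {A,D,H} cannot be reached from the start state, so discard them.
Start with accepting vs non-accepting: {B,G,I} | {C,E,F}.
On input y, block {B,G,I} splits into {B,I} and {G}.
Refine {B,I} on symbol x: members go to different blocks, giving {B} and {I}.
Refine {C,E,F} on symbol x: members go to different blocks, giving {C,E} and {F}.
The partition is now stable with 5 blocks: {B} | {C,E} | {G} | {I} | {F}.
The equivalence class containing C is {C,E}, of size 2.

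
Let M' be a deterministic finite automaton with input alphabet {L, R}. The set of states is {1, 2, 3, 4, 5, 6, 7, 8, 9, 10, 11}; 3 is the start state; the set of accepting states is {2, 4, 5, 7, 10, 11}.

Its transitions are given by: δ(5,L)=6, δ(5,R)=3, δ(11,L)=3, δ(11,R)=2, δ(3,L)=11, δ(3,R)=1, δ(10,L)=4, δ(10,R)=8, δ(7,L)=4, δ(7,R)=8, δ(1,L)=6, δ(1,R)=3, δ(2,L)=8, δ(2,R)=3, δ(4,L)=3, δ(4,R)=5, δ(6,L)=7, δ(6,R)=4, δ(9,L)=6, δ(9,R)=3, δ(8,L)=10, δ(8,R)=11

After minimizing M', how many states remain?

6

States {9} cannot be reached from the start state, so discard them.
Start with accepting vs non-accepting: {2,4,5,7,10,11} | {1,3,6,8}.
Split {2,4,5,7,10,11} by δ(·,L) → {2,4,5,11} and {7,10}.
Split {2,4,5,11} by δ(·,R) → {2,5} and {4,11}.
On input L, block {1,3,6,8} splits into {6,8} and {1} and {3}.
No further refinement is possible. Final partition (6 blocks): {2,5} | {6,8} | {7,10} | {4,11} | {1} | {3}.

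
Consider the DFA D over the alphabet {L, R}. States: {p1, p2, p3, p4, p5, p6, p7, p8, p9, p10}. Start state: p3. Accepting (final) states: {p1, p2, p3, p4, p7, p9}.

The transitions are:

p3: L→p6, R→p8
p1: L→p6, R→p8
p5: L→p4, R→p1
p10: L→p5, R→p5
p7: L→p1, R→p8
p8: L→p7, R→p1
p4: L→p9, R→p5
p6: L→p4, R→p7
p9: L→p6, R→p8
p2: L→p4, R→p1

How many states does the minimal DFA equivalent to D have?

4

First remove the unreachable states {p2,p10}; 8 states remain.
Start with accepting vs non-accepting: {p1,p3,p4,p7,p9} | {p5,p6,p8}.
On input L, block {p1,p3,p4,p7,p9} splits into {p1,p3,p9} and {p4,p7}.
Refine {p5,p6,p8} on symbol R: members go to different blocks, giving {p5,p8} and {p6}.
No further refinement is possible. Final partition (4 blocks): {p1,p3,p9} | {p5,p8} | {p4,p7} | {p6}.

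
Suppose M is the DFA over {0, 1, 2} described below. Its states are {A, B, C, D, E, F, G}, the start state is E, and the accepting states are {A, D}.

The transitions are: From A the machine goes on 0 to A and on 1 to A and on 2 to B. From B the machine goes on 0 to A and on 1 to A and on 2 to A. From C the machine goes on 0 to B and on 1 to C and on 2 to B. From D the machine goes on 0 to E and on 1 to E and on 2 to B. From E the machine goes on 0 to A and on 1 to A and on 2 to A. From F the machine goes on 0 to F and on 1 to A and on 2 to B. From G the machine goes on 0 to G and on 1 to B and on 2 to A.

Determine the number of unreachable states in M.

4

BFS from E reaches {A, B, E}; the 4 state(s) C, D, F, G are never visited.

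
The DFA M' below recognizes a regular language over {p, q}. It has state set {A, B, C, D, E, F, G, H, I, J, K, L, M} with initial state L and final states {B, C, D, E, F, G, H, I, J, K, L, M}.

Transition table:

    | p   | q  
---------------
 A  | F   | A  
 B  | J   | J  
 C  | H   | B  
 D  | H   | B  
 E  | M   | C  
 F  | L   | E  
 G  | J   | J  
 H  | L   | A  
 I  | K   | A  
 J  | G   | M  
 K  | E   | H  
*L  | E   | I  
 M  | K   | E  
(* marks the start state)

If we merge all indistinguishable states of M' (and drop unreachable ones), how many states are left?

8

First remove the unreachable states {D}; 12 states remain.
P0 = {B,C,E,F,G,H,I,J,K,L,M} | {A}.
Split {B,C,E,F,G,H,I,J,K,L,M} by δ(·,q) → {B,C,E,F,G,J,K,L,M} and {H,I}.
Refine {B,C,E,F,G,J,K,L,M} on symbol p: members go to different blocks, giving {B,E,F,G,J,K,L,M} and {C}.
Refine {B,E,F,G,J,K,L,M} on symbol q: members go to different blocks, giving {B,F,G,J,M} and {K,L} and {E}.
Refine {B,F,G,J,M} on symbol p: members go to different blocks, giving {B,G,J} and {F,M}.
Refine {B,G,J} on symbol q: members go to different blocks, giving {B,G} and {J}.
The partition is now stable with 8 blocks: {B,G} | {A} | {H,I} | {C} | {K,L} | {E} | {F,M} | {J}.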